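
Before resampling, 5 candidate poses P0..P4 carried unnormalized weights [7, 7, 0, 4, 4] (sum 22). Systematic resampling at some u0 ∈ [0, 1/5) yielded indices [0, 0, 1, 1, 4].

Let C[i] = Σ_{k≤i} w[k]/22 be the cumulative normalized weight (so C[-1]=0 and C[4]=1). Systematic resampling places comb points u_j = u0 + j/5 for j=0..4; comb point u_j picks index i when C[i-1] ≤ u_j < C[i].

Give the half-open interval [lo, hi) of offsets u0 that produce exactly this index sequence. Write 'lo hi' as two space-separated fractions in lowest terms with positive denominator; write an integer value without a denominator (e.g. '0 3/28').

1/55 2/55

C = [7/22, 7/11, 7/11, 9/11, 1]
j=0 picked index 0: u0 ∈ [0, 7/22)
j=1 picked index 0: u0 ∈ [-1/5, 13/110)
j=2 picked index 1: u0 ∈ [-9/110, 13/55)
j=3 picked index 1: u0 ∈ [-31/110, 2/55)
j=4 picked index 4: u0 ∈ [1/55, 1/5)
intersection: [1/55, 2/55)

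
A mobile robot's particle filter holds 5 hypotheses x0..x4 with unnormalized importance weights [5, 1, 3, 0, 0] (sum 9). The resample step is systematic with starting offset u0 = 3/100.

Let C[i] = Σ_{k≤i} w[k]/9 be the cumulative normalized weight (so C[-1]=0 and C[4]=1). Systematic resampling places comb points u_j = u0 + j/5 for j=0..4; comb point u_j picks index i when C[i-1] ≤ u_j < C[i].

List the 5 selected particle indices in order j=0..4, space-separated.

C = [5/9, 2/3, 1, 1, 1]
j=0: u_0=3/100 ∈ [0, 5/9) → index 0
j=1: u_1=23/100 ∈ [0, 5/9) → index 0
j=2: u_2=43/100 ∈ [0, 5/9) → index 0
j=3: u_3=63/100 ∈ [5/9, 2/3) → index 1
j=4: u_4=83/100 ∈ [2/3, 1) → index 2

0 0 0 1 2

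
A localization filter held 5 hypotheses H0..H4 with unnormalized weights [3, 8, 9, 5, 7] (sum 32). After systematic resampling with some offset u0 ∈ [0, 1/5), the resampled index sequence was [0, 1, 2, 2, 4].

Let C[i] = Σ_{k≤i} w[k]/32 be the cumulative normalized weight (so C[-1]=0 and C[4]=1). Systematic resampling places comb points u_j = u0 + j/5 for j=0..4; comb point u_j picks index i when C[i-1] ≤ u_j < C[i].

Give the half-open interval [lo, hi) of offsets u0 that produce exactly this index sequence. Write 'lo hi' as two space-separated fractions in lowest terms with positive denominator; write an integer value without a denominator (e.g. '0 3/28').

0 1/40

C = [3/32, 11/32, 5/8, 25/32, 1]
j=0 picked index 0: u0 ∈ [0, 3/32)
j=1 picked index 1: u0 ∈ [-17/160, 23/160)
j=2 picked index 2: u0 ∈ [-9/160, 9/40)
j=3 picked index 2: u0 ∈ [-41/160, 1/40)
j=4 picked index 4: u0 ∈ [-3/160, 1/5)
intersection: [0, 1/40)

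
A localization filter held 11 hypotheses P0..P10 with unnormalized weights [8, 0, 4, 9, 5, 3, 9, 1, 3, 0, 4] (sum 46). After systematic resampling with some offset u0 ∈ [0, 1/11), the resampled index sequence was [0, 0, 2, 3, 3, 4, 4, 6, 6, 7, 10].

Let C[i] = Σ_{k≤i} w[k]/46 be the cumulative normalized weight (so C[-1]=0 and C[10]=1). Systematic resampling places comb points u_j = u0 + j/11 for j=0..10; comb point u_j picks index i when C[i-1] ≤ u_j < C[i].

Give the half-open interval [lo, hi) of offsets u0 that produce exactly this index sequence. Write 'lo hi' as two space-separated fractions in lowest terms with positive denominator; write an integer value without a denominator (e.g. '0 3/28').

2/253 5/253

C = [4/23, 4/23, 6/23, 21/46, 13/23, 29/46, 19/23, 39/46, 21/23, 21/23, 1]
j=0 picked index 0: u0 ∈ [0, 4/23)
j=1 picked index 0: u0 ∈ [-1/11, 21/253)
j=2 picked index 2: u0 ∈ [-2/253, 20/253)
j=3 picked index 3: u0 ∈ [-3/253, 93/506)
j=4 picked index 3: u0 ∈ [-26/253, 47/506)
j=5 picked index 4: u0 ∈ [1/506, 28/253)
j=6 picked index 4: u0 ∈ [-45/506, 5/253)
j=7 picked index 6: u0 ∈ [-3/506, 48/253)
j=8 picked index 6: u0 ∈ [-49/506, 25/253)
j=9 picked index 7: u0 ∈ [2/253, 15/506)
j=10 picked index 10: u0 ∈ [1/253, 1/11)
intersection: [2/253, 5/253)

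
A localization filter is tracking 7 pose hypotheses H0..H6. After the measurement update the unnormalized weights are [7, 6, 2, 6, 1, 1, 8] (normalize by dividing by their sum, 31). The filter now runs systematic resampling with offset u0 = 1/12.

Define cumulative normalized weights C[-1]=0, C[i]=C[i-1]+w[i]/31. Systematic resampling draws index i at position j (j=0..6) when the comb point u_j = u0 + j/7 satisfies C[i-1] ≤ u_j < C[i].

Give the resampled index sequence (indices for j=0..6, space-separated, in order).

0 1 1 3 3 6 6

C = [7/31, 13/31, 15/31, 21/31, 22/31, 23/31, 1]
j=0: u_0=1/12 ∈ [0, 7/31) → index 0
j=1: u_1=19/84 ∈ [7/31, 13/31) → index 1
j=2: u_2=31/84 ∈ [7/31, 13/31) → index 1
j=3: u_3=43/84 ∈ [15/31, 21/31) → index 3
j=4: u_4=55/84 ∈ [15/31, 21/31) → index 3
j=5: u_5=67/84 ∈ [23/31, 1) → index 6
j=6: u_6=79/84 ∈ [23/31, 1) → index 6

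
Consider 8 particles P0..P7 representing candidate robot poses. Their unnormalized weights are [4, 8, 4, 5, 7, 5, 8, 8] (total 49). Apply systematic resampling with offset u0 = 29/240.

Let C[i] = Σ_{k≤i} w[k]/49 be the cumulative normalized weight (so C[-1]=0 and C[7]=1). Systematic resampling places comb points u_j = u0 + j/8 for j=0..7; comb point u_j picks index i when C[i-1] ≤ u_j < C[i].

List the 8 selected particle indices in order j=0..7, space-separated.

1 2 3 4 5 6 7 7

C = [4/49, 12/49, 16/49, 3/7, 4/7, 33/49, 41/49, 1]
j=0: u_0=29/240 ∈ [4/49, 12/49) → index 1
j=1: u_1=59/240 ∈ [12/49, 16/49) → index 2
j=2: u_2=89/240 ∈ [16/49, 3/7) → index 3
j=3: u_3=119/240 ∈ [3/7, 4/7) → index 4
j=4: u_4=149/240 ∈ [4/7, 33/49) → index 5
j=5: u_5=179/240 ∈ [33/49, 41/49) → index 6
j=6: u_6=209/240 ∈ [41/49, 1) → index 7
j=7: u_7=239/240 ∈ [41/49, 1) → index 7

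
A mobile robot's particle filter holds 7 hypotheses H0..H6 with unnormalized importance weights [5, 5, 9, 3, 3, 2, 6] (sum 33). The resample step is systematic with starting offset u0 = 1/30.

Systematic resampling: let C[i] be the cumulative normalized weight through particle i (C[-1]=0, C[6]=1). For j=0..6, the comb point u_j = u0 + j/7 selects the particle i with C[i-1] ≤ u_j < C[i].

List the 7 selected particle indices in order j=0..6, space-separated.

C = [5/33, 10/33, 19/33, 2/3, 25/33, 9/11, 1]
j=0: u_0=1/30 ∈ [0, 5/33) → index 0
j=1: u_1=37/210 ∈ [5/33, 10/33) → index 1
j=2: u_2=67/210 ∈ [10/33, 19/33) → index 2
j=3: u_3=97/210 ∈ [10/33, 19/33) → index 2
j=4: u_4=127/210 ∈ [19/33, 2/3) → index 3
j=5: u_5=157/210 ∈ [2/3, 25/33) → index 4
j=6: u_6=187/210 ∈ [9/11, 1) → index 6

0 1 2 2 3 4 6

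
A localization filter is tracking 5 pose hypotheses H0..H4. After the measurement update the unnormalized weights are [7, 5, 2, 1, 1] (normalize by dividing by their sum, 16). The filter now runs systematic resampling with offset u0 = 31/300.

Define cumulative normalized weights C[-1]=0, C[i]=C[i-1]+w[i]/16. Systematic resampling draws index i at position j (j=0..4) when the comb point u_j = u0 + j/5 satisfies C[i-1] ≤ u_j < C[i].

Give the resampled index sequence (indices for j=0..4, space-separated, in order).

0 0 1 1 3

C = [7/16, 3/4, 7/8, 15/16, 1]
j=0: u_0=31/300 ∈ [0, 7/16) → index 0
j=1: u_1=91/300 ∈ [0, 7/16) → index 0
j=2: u_2=151/300 ∈ [7/16, 3/4) → index 1
j=3: u_3=211/300 ∈ [7/16, 3/4) → index 1
j=4: u_4=271/300 ∈ [7/8, 15/16) → index 3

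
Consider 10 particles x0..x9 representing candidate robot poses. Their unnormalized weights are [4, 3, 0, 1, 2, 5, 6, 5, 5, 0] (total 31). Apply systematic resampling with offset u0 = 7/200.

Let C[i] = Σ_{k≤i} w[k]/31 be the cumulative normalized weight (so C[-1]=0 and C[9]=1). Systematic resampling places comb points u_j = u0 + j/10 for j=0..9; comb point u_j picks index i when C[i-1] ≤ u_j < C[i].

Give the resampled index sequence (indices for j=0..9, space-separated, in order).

0 1 3 5 5 6 6 7 7 8

C = [4/31, 7/31, 7/31, 8/31, 10/31, 15/31, 21/31, 26/31, 1, 1]
j=0: u_0=7/200 ∈ [0, 4/31) → index 0
j=1: u_1=27/200 ∈ [4/31, 7/31) → index 1
j=2: u_2=47/200 ∈ [7/31, 8/31) → index 3
j=3: u_3=67/200 ∈ [10/31, 15/31) → index 5
j=4: u_4=87/200 ∈ [10/31, 15/31) → index 5
j=5: u_5=107/200 ∈ [15/31, 21/31) → index 6
j=6: u_6=127/200 ∈ [15/31, 21/31) → index 6
j=7: u_7=147/200 ∈ [21/31, 26/31) → index 7
j=8: u_8=167/200 ∈ [21/31, 26/31) → index 7
j=9: u_9=187/200 ∈ [26/31, 1) → index 8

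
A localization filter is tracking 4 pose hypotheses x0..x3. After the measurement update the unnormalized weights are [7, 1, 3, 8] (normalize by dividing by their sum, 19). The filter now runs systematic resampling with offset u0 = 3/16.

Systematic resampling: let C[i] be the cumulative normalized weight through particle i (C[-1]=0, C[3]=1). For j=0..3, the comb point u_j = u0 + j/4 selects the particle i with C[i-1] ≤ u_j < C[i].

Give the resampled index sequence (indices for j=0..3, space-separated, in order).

C = [7/19, 8/19, 11/19, 1]
j=0: u_0=3/16 ∈ [0, 7/19) → index 0
j=1: u_1=7/16 ∈ [8/19, 11/19) → index 2
j=2: u_2=11/16 ∈ [11/19, 1) → index 3
j=3: u_3=15/16 ∈ [11/19, 1) → index 3

0 2 3 3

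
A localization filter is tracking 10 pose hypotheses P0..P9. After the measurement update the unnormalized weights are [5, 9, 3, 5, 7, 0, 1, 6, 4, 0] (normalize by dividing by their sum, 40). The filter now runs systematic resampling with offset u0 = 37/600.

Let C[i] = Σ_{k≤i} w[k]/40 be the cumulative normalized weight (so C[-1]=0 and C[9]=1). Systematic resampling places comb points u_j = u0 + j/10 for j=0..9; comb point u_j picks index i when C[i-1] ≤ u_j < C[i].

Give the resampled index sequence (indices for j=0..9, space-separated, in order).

C = [1/8, 7/20, 17/40, 11/20, 29/40, 29/40, 3/4, 9/10, 1, 1]
j=0: u_0=37/600 ∈ [0, 1/8) → index 0
j=1: u_1=97/600 ∈ [1/8, 7/20) → index 1
j=2: u_2=157/600 ∈ [1/8, 7/20) → index 1
j=3: u_3=217/600 ∈ [7/20, 17/40) → index 2
j=4: u_4=277/600 ∈ [17/40, 11/20) → index 3
j=5: u_5=337/600 ∈ [11/20, 29/40) → index 4
j=6: u_6=397/600 ∈ [11/20, 29/40) → index 4
j=7: u_7=457/600 ∈ [3/4, 9/10) → index 7
j=8: u_8=517/600 ∈ [3/4, 9/10) → index 7
j=9: u_9=577/600 ∈ [9/10, 1) → index 8

0 1 1 2 3 4 4 7 7 8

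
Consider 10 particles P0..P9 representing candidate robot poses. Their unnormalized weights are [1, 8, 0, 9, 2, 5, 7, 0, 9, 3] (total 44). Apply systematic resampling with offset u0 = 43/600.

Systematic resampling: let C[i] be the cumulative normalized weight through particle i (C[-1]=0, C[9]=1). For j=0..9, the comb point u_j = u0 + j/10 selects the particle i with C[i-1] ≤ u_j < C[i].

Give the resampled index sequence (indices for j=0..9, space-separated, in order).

C = [1/44, 9/44, 9/44, 9/22, 5/11, 25/44, 8/11, 8/11, 41/44, 1]
j=0: u_0=43/600 ∈ [1/44, 9/44) → index 1
j=1: u_1=103/600 ∈ [1/44, 9/44) → index 1
j=2: u_2=163/600 ∈ [9/44, 9/22) → index 3
j=3: u_3=223/600 ∈ [9/44, 9/22) → index 3
j=4: u_4=283/600 ∈ [5/11, 25/44) → index 5
j=5: u_5=343/600 ∈ [25/44, 8/11) → index 6
j=6: u_6=403/600 ∈ [25/44, 8/11) → index 6
j=7: u_7=463/600 ∈ [8/11, 41/44) → index 8
j=8: u_8=523/600 ∈ [8/11, 41/44) → index 8
j=9: u_9=583/600 ∈ [41/44, 1) → index 9

1 1 3 3 5 6 6 8 8 9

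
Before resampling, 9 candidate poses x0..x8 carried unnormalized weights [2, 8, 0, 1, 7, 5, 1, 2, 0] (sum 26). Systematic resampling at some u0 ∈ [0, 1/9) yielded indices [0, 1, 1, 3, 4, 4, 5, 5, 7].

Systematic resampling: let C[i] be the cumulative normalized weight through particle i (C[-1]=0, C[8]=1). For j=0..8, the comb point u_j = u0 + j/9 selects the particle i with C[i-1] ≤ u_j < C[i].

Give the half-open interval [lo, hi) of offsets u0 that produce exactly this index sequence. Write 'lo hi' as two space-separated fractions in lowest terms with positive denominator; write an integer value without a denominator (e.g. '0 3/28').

2/39 1/13

C = [1/13, 5/13, 5/13, 11/26, 9/13, 23/26, 12/13, 1, 1]
j=0 picked index 0: u0 ∈ [0, 1/13)
j=1 picked index 1: u0 ∈ [-4/117, 32/117)
j=2 picked index 1: u0 ∈ [-17/117, 19/117)
j=3 picked index 3: u0 ∈ [2/39, 7/78)
j=4 picked index 4: u0 ∈ [-5/234, 29/117)
j=5 picked index 4: u0 ∈ [-31/234, 16/117)
j=6 picked index 5: u0 ∈ [1/39, 17/78)
j=7 picked index 5: u0 ∈ [-10/117, 25/234)
j=8 picked index 7: u0 ∈ [4/117, 1/9)
intersection: [2/39, 1/13)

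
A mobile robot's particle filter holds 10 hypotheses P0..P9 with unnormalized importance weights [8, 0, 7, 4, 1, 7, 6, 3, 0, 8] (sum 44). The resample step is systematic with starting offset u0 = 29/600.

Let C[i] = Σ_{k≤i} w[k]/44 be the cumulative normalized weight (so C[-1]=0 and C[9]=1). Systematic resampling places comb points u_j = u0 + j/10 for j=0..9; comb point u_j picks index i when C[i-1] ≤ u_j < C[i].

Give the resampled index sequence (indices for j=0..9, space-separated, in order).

C = [2/11, 2/11, 15/44, 19/44, 5/11, 27/44, 3/4, 9/11, 9/11, 1]
j=0: u_0=29/600 ∈ [0, 2/11) → index 0
j=1: u_1=89/600 ∈ [0, 2/11) → index 0
j=2: u_2=149/600 ∈ [2/11, 15/44) → index 2
j=3: u_3=209/600 ∈ [15/44, 19/44) → index 3
j=4: u_4=269/600 ∈ [19/44, 5/11) → index 4
j=5: u_5=329/600 ∈ [5/11, 27/44) → index 5
j=6: u_6=389/600 ∈ [27/44, 3/4) → index 6
j=7: u_7=449/600 ∈ [27/44, 3/4) → index 6
j=8: u_8=509/600 ∈ [9/11, 1) → index 9
j=9: u_9=569/600 ∈ [9/11, 1) → index 9

0 0 2 3 4 5 6 6 9 9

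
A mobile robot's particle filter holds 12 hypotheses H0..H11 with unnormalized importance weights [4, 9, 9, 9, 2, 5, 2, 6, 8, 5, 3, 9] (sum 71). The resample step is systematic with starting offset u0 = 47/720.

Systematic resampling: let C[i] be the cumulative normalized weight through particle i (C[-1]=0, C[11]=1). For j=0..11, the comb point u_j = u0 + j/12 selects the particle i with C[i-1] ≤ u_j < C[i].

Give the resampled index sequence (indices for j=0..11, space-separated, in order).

C = [4/71, 13/71, 22/71, 31/71, 33/71, 38/71, 40/71, 46/71, 54/71, 59/71, 62/71, 1]
j=0: u_0=47/720 ∈ [4/71, 13/71) → index 1
j=1: u_1=107/720 ∈ [4/71, 13/71) → index 1
j=2: u_2=167/720 ∈ [13/71, 22/71) → index 2
j=3: u_3=227/720 ∈ [22/71, 31/71) → index 3
j=4: u_4=287/720 ∈ [22/71, 31/71) → index 3
j=5: u_5=347/720 ∈ [33/71, 38/71) → index 5
j=6: u_6=407/720 ∈ [40/71, 46/71) → index 7
j=7: u_7=467/720 ∈ [46/71, 54/71) → index 8
j=8: u_8=527/720 ∈ [46/71, 54/71) → index 8
j=9: u_9=587/720 ∈ [54/71, 59/71) → index 9
j=10: u_10=647/720 ∈ [62/71, 1) → index 11
j=11: u_11=707/720 ∈ [62/71, 1) → index 11

1 1 2 3 3 5 7 8 8 9 11 11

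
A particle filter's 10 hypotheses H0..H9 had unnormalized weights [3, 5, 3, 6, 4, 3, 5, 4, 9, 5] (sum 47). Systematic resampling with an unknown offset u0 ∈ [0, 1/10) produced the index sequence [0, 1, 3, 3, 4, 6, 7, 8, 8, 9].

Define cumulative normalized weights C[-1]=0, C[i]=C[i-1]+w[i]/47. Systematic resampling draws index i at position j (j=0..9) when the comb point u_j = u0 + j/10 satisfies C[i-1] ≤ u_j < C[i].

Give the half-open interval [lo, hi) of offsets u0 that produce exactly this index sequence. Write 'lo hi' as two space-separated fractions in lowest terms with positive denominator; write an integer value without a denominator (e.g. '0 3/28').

8/235 11/235

C = [3/47, 8/47, 11/47, 17/47, 21/47, 24/47, 29/47, 33/47, 42/47, 1]
j=0 picked index 0: u0 ∈ [0, 3/47)
j=1 picked index 1: u0 ∈ [-17/470, 33/470)
j=2 picked index 3: u0 ∈ [8/235, 38/235)
j=3 picked index 3: u0 ∈ [-31/470, 29/470)
j=4 picked index 4: u0 ∈ [-9/235, 11/235)
j=5 picked index 6: u0 ∈ [1/94, 11/94)
j=6 picked index 7: u0 ∈ [4/235, 24/235)
j=7 picked index 8: u0 ∈ [1/470, 91/470)
j=8 picked index 8: u0 ∈ [-23/235, 22/235)
j=9 picked index 9: u0 ∈ [-3/470, 1/10)
intersection: [8/235, 11/235)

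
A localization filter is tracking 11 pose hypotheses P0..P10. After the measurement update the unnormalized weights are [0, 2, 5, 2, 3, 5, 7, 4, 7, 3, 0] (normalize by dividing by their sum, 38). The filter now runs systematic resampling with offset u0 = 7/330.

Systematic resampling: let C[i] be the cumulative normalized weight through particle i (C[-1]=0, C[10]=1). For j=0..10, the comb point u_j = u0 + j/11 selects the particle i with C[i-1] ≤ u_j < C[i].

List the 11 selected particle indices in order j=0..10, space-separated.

1 2 3 4 5 6 6 7 8 8 9

C = [0, 1/19, 7/38, 9/38, 6/19, 17/38, 12/19, 14/19, 35/38, 1, 1]
j=0: u_0=7/330 ∈ [0, 1/19) → index 1
j=1: u_1=37/330 ∈ [1/19, 7/38) → index 2
j=2: u_2=67/330 ∈ [7/38, 9/38) → index 3
j=3: u_3=97/330 ∈ [9/38, 6/19) → index 4
j=4: u_4=127/330 ∈ [6/19, 17/38) → index 5
j=5: u_5=157/330 ∈ [17/38, 12/19) → index 6
j=6: u_6=17/30 ∈ [17/38, 12/19) → index 6
j=7: u_7=217/330 ∈ [12/19, 14/19) → index 7
j=8: u_8=247/330 ∈ [14/19, 35/38) → index 8
j=9: u_9=277/330 ∈ [14/19, 35/38) → index 8
j=10: u_10=307/330 ∈ [35/38, 1) → index 9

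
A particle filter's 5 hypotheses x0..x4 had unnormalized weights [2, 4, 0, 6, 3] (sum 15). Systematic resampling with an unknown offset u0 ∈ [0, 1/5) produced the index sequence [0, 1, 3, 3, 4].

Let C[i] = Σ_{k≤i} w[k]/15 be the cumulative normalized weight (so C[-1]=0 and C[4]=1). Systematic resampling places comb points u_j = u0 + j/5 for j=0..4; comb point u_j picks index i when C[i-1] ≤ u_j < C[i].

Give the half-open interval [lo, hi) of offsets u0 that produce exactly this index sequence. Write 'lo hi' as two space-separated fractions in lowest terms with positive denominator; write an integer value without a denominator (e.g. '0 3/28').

C = [2/15, 2/5, 2/5, 4/5, 1]
j=0 picked index 0: u0 ∈ [0, 2/15)
j=1 picked index 1: u0 ∈ [-1/15, 1/5)
j=2 picked index 3: u0 ∈ [0, 2/5)
j=3 picked index 3: u0 ∈ [-1/5, 1/5)
j=4 picked index 4: u0 ∈ [0, 1/5)
intersection: [0, 2/15)

0 2/15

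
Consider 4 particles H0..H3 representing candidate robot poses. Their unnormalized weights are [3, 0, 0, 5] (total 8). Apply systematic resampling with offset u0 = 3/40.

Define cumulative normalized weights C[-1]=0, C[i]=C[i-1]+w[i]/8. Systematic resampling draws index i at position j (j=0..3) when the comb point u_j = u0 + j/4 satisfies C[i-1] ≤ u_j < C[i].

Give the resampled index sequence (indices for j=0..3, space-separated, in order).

C = [3/8, 3/8, 3/8, 1]
j=0: u_0=3/40 ∈ [0, 3/8) → index 0
j=1: u_1=13/40 ∈ [0, 3/8) → index 0
j=2: u_2=23/40 ∈ [3/8, 1) → index 3
j=3: u_3=33/40 ∈ [3/8, 1) → index 3

0 0 3 3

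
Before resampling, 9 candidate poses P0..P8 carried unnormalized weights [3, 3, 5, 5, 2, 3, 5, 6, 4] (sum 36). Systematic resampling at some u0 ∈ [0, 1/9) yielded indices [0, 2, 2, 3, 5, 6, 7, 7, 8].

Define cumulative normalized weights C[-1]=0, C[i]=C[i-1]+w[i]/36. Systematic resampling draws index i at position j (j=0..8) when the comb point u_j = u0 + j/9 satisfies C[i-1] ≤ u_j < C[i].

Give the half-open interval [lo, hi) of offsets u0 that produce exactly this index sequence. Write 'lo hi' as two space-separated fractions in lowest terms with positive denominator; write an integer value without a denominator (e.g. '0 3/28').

1/18 1/12

C = [1/12, 1/6, 11/36, 4/9, 1/2, 7/12, 13/18, 8/9, 1]
j=0 picked index 0: u0 ∈ [0, 1/12)
j=1 picked index 2: u0 ∈ [1/18, 7/36)
j=2 picked index 2: u0 ∈ [-1/18, 1/12)
j=3 picked index 3: u0 ∈ [-1/36, 1/9)
j=4 picked index 5: u0 ∈ [1/18, 5/36)
j=5 picked index 6: u0 ∈ [1/36, 1/6)
j=6 picked index 7: u0 ∈ [1/18, 2/9)
j=7 picked index 7: u0 ∈ [-1/18, 1/9)
j=8 picked index 8: u0 ∈ [0, 1/9)
intersection: [1/18, 1/12)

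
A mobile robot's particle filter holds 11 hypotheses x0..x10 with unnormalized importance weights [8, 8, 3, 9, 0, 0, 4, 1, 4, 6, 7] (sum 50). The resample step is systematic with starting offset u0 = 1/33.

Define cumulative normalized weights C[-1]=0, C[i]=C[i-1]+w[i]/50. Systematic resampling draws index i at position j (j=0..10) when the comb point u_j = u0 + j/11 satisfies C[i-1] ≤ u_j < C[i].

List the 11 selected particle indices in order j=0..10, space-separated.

C = [4/25, 8/25, 19/50, 14/25, 14/25, 14/25, 16/25, 33/50, 37/50, 43/50, 1]
j=0: u_0=1/33 ∈ [0, 4/25) → index 0
j=1: u_1=4/33 ∈ [0, 4/25) → index 0
j=2: u_2=7/33 ∈ [4/25, 8/25) → index 1
j=3: u_3=10/33 ∈ [4/25, 8/25) → index 1
j=4: u_4=13/33 ∈ [19/50, 14/25) → index 3
j=5: u_5=16/33 ∈ [19/50, 14/25) → index 3
j=6: u_6=19/33 ∈ [14/25, 16/25) → index 6
j=7: u_7=2/3 ∈ [33/50, 37/50) → index 8
j=8: u_8=25/33 ∈ [37/50, 43/50) → index 9
j=9: u_9=28/33 ∈ [37/50, 43/50) → index 9
j=10: u_10=31/33 ∈ [43/50, 1) → index 10

0 0 1 1 3 3 6 8 9 9 10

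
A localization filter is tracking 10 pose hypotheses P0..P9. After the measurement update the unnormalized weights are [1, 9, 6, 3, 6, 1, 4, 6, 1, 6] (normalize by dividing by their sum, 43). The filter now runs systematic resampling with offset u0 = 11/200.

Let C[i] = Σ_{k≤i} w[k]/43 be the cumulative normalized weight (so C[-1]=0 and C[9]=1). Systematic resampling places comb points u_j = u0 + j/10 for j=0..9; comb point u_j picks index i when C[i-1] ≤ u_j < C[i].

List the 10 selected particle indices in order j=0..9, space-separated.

1 1 2 2 4 4 6 7 8 9

C = [1/43, 10/43, 16/43, 19/43, 25/43, 26/43, 30/43, 36/43, 37/43, 1]
j=0: u_0=11/200 ∈ [1/43, 10/43) → index 1
j=1: u_1=31/200 ∈ [1/43, 10/43) → index 1
j=2: u_2=51/200 ∈ [10/43, 16/43) → index 2
j=3: u_3=71/200 ∈ [10/43, 16/43) → index 2
j=4: u_4=91/200 ∈ [19/43, 25/43) → index 4
j=5: u_5=111/200 ∈ [19/43, 25/43) → index 4
j=6: u_6=131/200 ∈ [26/43, 30/43) → index 6
j=7: u_7=151/200 ∈ [30/43, 36/43) → index 7
j=8: u_8=171/200 ∈ [36/43, 37/43) → index 8
j=9: u_9=191/200 ∈ [37/43, 1) → index 9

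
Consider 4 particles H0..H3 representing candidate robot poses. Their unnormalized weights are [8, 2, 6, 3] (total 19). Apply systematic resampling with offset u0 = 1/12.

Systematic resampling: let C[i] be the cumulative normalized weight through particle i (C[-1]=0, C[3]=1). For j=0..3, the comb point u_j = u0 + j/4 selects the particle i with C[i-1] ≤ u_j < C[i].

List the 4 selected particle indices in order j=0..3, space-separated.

0 0 2 2

C = [8/19, 10/19, 16/19, 1]
j=0: u_0=1/12 ∈ [0, 8/19) → index 0
j=1: u_1=1/3 ∈ [0, 8/19) → index 0
j=2: u_2=7/12 ∈ [10/19, 16/19) → index 2
j=3: u_3=5/6 ∈ [10/19, 16/19) → index 2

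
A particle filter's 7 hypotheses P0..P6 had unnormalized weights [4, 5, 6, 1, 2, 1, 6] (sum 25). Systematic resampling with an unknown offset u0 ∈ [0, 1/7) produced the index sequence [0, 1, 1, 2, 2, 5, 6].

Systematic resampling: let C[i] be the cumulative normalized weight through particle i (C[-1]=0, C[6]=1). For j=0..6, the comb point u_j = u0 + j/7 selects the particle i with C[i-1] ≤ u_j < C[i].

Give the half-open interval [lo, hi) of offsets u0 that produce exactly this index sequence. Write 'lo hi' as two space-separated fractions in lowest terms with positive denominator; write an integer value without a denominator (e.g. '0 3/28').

3/175 1/35

C = [4/25, 9/25, 3/5, 16/25, 18/25, 19/25, 1]
j=0 picked index 0: u0 ∈ [0, 4/25)
j=1 picked index 1: u0 ∈ [3/175, 38/175)
j=2 picked index 1: u0 ∈ [-22/175, 13/175)
j=3 picked index 2: u0 ∈ [-12/175, 6/35)
j=4 picked index 2: u0 ∈ [-37/175, 1/35)
j=5 picked index 5: u0 ∈ [1/175, 8/175)
j=6 picked index 6: u0 ∈ [-17/175, 1/7)
intersection: [3/175, 1/35)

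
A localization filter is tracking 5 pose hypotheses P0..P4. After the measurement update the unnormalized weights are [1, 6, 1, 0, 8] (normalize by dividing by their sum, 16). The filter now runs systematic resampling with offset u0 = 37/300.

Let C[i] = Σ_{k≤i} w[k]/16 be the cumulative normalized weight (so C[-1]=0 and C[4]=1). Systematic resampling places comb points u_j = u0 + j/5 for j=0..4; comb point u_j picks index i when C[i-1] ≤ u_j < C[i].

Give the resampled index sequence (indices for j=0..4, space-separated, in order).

C = [1/16, 7/16, 1/2, 1/2, 1]
j=0: u_0=37/300 ∈ [1/16, 7/16) → index 1
j=1: u_1=97/300 ∈ [1/16, 7/16) → index 1
j=2: u_2=157/300 ∈ [1/2, 1) → index 4
j=3: u_3=217/300 ∈ [1/2, 1) → index 4
j=4: u_4=277/300 ∈ [1/2, 1) → index 4

1 1 4 4 4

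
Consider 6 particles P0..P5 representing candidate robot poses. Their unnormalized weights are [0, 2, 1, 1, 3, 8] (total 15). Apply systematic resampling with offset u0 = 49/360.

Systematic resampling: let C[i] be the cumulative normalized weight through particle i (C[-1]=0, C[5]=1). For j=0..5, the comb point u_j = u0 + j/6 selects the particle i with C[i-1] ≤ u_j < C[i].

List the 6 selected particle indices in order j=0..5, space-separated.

C = [0, 2/15, 1/5, 4/15, 7/15, 1]
j=0: u_0=49/360 ∈ [2/15, 1/5) → index 2
j=1: u_1=109/360 ∈ [4/15, 7/15) → index 4
j=2: u_2=169/360 ∈ [7/15, 1) → index 5
j=3: u_3=229/360 ∈ [7/15, 1) → index 5
j=4: u_4=289/360 ∈ [7/15, 1) → index 5
j=5: u_5=349/360 ∈ [7/15, 1) → index 5

2 4 5 5 5 5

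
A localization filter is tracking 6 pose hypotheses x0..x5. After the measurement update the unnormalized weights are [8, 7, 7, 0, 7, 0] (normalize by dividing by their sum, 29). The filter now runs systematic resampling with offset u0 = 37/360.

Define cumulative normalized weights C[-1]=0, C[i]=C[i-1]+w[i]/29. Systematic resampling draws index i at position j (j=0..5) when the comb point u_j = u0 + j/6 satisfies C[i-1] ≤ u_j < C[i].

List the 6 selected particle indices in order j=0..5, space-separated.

C = [8/29, 15/29, 22/29, 22/29, 1, 1]
j=0: u_0=37/360 ∈ [0, 8/29) → index 0
j=1: u_1=97/360 ∈ [0, 8/29) → index 0
j=2: u_2=157/360 ∈ [8/29, 15/29) → index 1
j=3: u_3=217/360 ∈ [15/29, 22/29) → index 2
j=4: u_4=277/360 ∈ [22/29, 1) → index 4
j=5: u_5=337/360 ∈ [22/29, 1) → index 4

0 0 1 2 4 4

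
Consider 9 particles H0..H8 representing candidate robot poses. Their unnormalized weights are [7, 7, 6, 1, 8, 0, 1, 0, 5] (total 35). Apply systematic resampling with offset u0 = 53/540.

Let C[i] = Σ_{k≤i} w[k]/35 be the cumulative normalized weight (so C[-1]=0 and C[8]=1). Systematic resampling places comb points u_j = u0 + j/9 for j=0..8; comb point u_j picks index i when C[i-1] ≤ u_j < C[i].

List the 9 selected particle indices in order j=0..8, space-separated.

0 1 1 2 2 4 4 8 8

C = [1/5, 2/5, 4/7, 3/5, 29/35, 29/35, 6/7, 6/7, 1]
j=0: u_0=53/540 ∈ [0, 1/5) → index 0
j=1: u_1=113/540 ∈ [1/5, 2/5) → index 1
j=2: u_2=173/540 ∈ [1/5, 2/5) → index 1
j=3: u_3=233/540 ∈ [2/5, 4/7) → index 2
j=4: u_4=293/540 ∈ [2/5, 4/7) → index 2
j=5: u_5=353/540 ∈ [3/5, 29/35) → index 4
j=6: u_6=413/540 ∈ [3/5, 29/35) → index 4
j=7: u_7=473/540 ∈ [6/7, 1) → index 8
j=8: u_8=533/540 ∈ [6/7, 1) → index 8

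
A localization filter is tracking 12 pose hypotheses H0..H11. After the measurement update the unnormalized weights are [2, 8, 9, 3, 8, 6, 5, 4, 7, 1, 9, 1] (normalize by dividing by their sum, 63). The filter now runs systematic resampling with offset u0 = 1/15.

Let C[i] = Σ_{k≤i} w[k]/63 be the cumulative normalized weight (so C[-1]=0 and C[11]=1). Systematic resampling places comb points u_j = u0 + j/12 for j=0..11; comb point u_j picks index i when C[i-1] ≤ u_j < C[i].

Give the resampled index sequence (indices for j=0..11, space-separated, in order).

1 1 2 3 4 5 5 6 8 8 10 10

C = [2/63, 10/63, 19/63, 22/63, 10/21, 4/7, 41/63, 5/7, 52/63, 53/63, 62/63, 1]
j=0: u_0=1/15 ∈ [2/63, 10/63) → index 1
j=1: u_1=3/20 ∈ [2/63, 10/63) → index 1
j=2: u_2=7/30 ∈ [10/63, 19/63) → index 2
j=3: u_3=19/60 ∈ [19/63, 22/63) → index 3
j=4: u_4=2/5 ∈ [22/63, 10/21) → index 4
j=5: u_5=29/60 ∈ [10/21, 4/7) → index 5
j=6: u_6=17/30 ∈ [10/21, 4/7) → index 5
j=7: u_7=13/20 ∈ [4/7, 41/63) → index 6
j=8: u_8=11/15 ∈ [5/7, 52/63) → index 8
j=9: u_9=49/60 ∈ [5/7, 52/63) → index 8
j=10: u_10=9/10 ∈ [53/63, 62/63) → index 10
j=11: u_11=59/60 ∈ [53/63, 62/63) → index 10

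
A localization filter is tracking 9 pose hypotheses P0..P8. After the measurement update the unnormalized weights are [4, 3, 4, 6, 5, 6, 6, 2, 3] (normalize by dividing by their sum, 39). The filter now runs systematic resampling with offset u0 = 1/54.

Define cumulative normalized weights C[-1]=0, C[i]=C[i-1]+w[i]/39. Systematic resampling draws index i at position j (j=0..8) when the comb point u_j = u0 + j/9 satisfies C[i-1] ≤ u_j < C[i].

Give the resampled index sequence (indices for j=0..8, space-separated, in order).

C = [4/39, 7/39, 11/39, 17/39, 22/39, 28/39, 34/39, 12/13, 1]
j=0: u_0=1/54 ∈ [0, 4/39) → index 0
j=1: u_1=7/54 ∈ [4/39, 7/39) → index 1
j=2: u_2=13/54 ∈ [7/39, 11/39) → index 2
j=3: u_3=19/54 ∈ [11/39, 17/39) → index 3
j=4: u_4=25/54 ∈ [17/39, 22/39) → index 4
j=5: u_5=31/54 ∈ [22/39, 28/39) → index 5
j=6: u_6=37/54 ∈ [22/39, 28/39) → index 5
j=7: u_7=43/54 ∈ [28/39, 34/39) → index 6
j=8: u_8=49/54 ∈ [34/39, 12/13) → index 7

0 1 2 3 4 5 5 6 7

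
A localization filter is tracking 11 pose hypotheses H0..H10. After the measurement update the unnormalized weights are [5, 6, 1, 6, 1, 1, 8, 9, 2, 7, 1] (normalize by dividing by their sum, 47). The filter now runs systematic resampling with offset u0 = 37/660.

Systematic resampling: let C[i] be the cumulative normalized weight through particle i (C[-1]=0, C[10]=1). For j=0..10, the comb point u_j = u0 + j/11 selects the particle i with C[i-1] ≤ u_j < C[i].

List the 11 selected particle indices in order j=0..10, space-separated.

C = [5/47, 11/47, 12/47, 18/47, 19/47, 20/47, 28/47, 37/47, 39/47, 46/47, 1]
j=0: u_0=37/660 ∈ [0, 5/47) → index 0
j=1: u_1=97/660 ∈ [5/47, 11/47) → index 1
j=2: u_2=157/660 ∈ [11/47, 12/47) → index 2
j=3: u_3=217/660 ∈ [12/47, 18/47) → index 3
j=4: u_4=277/660 ∈ [19/47, 20/47) → index 5
j=5: u_5=337/660 ∈ [20/47, 28/47) → index 6
j=6: u_6=397/660 ∈ [28/47, 37/47) → index 7
j=7: u_7=457/660 ∈ [28/47, 37/47) → index 7
j=8: u_8=47/60 ∈ [28/47, 37/47) → index 7
j=9: u_9=577/660 ∈ [39/47, 46/47) → index 9
j=10: u_10=637/660 ∈ [39/47, 46/47) → index 9

0 1 2 3 5 6 7 7 7 9 9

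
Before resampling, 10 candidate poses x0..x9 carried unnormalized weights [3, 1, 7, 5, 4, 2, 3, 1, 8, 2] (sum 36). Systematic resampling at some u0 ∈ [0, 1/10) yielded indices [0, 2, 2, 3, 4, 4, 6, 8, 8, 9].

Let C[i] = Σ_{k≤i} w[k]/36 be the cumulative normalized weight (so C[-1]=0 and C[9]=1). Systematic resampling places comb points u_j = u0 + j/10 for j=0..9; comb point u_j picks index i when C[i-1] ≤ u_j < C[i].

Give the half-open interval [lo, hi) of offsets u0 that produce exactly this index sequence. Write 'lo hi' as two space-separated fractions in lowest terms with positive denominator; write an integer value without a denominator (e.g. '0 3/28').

2/45 1/18

C = [1/12, 1/9, 11/36, 4/9, 5/9, 11/18, 25/36, 13/18, 17/18, 1]
j=0 picked index 0: u0 ∈ [0, 1/12)
j=1 picked index 2: u0 ∈ [1/90, 37/180)
j=2 picked index 2: u0 ∈ [-4/45, 19/180)
j=3 picked index 3: u0 ∈ [1/180, 13/90)
j=4 picked index 4: u0 ∈ [2/45, 7/45)
j=5 picked index 4: u0 ∈ [-1/18, 1/18)
j=6 picked index 6: u0 ∈ [1/90, 17/180)
j=7 picked index 8: u0 ∈ [1/45, 11/45)
j=8 picked index 8: u0 ∈ [-7/90, 13/90)
j=9 picked index 9: u0 ∈ [2/45, 1/10)
intersection: [2/45, 1/18)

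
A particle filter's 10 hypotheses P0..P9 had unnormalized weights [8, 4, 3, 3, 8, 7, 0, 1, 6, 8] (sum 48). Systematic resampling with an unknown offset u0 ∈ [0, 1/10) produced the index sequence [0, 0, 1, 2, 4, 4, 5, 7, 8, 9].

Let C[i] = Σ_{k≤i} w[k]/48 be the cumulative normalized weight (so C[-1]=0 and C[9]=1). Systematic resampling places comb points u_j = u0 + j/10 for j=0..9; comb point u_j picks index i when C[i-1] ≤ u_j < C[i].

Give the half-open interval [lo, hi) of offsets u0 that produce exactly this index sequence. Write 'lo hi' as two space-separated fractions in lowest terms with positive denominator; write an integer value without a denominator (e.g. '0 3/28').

0 1/120

C = [1/6, 1/4, 5/16, 3/8, 13/24, 11/16, 11/16, 17/24, 5/6, 1]
j=0 picked index 0: u0 ∈ [0, 1/6)
j=1 picked index 0: u0 ∈ [-1/10, 1/15)
j=2 picked index 1: u0 ∈ [-1/30, 1/20)
j=3 picked index 2: u0 ∈ [-1/20, 1/80)
j=4 picked index 4: u0 ∈ [-1/40, 17/120)
j=5 picked index 4: u0 ∈ [-1/8, 1/24)
j=6 picked index 5: u0 ∈ [-7/120, 7/80)
j=7 picked index 7: u0 ∈ [-1/80, 1/120)
j=8 picked index 8: u0 ∈ [-11/120, 1/30)
j=9 picked index 9: u0 ∈ [-1/15, 1/10)
intersection: [0, 1/120)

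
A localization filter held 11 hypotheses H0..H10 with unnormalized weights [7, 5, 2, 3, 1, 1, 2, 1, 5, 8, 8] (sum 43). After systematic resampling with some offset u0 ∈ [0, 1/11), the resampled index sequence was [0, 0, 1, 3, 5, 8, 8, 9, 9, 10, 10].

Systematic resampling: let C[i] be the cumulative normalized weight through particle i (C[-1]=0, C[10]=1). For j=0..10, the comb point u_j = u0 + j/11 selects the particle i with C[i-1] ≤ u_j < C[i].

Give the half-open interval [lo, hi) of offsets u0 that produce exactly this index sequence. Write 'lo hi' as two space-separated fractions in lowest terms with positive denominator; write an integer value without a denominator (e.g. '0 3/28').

C = [7/43, 12/43, 14/43, 17/43, 18/43, 19/43, 21/43, 22/43, 27/43, 35/43, 1]
j=0 picked index 0: u0 ∈ [0, 7/43)
j=1 picked index 0: u0 ∈ [-1/11, 34/473)
j=2 picked index 1: u0 ∈ [-9/473, 46/473)
j=3 picked index 3: u0 ∈ [25/473, 58/473)
j=4 picked index 5: u0 ∈ [26/473, 37/473)
j=5 picked index 8: u0 ∈ [27/473, 82/473)
j=6 picked index 8: u0 ∈ [-16/473, 39/473)
j=7 picked index 9: u0 ∈ [-4/473, 84/473)
j=8 picked index 9: u0 ∈ [-47/473, 41/473)
j=9 picked index 10: u0 ∈ [-2/473, 2/11)
j=10 picked index 10: u0 ∈ [-45/473, 1/11)
intersection: [27/473, 34/473)

27/473 34/473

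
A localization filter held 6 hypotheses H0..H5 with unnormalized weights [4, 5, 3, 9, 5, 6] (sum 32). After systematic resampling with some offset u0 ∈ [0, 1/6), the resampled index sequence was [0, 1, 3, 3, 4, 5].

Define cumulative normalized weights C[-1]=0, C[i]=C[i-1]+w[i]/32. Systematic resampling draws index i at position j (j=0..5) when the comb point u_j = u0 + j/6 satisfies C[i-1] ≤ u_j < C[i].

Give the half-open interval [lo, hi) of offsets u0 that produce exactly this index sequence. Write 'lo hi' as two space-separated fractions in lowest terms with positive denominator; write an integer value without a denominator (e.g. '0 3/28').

C = [1/8, 9/32, 3/8, 21/32, 13/16, 1]
j=0 picked index 0: u0 ∈ [0, 1/8)
j=1 picked index 1: u0 ∈ [-1/24, 11/96)
j=2 picked index 3: u0 ∈ [1/24, 31/96)
j=3 picked index 3: u0 ∈ [-1/8, 5/32)
j=4 picked index 4: u0 ∈ [-1/96, 7/48)
j=5 picked index 5: u0 ∈ [-1/48, 1/6)
intersection: [1/24, 11/96)

1/24 11/96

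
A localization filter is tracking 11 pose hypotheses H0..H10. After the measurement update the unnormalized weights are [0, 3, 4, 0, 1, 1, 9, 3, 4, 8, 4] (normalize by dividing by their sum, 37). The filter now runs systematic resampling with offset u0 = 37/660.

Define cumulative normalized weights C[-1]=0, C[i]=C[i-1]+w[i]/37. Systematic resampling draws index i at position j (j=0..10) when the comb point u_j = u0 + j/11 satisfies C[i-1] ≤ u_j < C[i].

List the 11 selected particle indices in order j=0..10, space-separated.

C = [0, 3/37, 7/37, 7/37, 8/37, 9/37, 18/37, 21/37, 25/37, 33/37, 1]
j=0: u_0=37/660 ∈ [0, 3/37) → index 1
j=1: u_1=97/660 ∈ [3/37, 7/37) → index 2
j=2: u_2=157/660 ∈ [8/37, 9/37) → index 5
j=3: u_3=217/660 ∈ [9/37, 18/37) → index 6
j=4: u_4=277/660 ∈ [9/37, 18/37) → index 6
j=5: u_5=337/660 ∈ [18/37, 21/37) → index 7
j=6: u_6=397/660 ∈ [21/37, 25/37) → index 8
j=7: u_7=457/660 ∈ [25/37, 33/37) → index 9
j=8: u_8=47/60 ∈ [25/37, 33/37) → index 9
j=9: u_9=577/660 ∈ [25/37, 33/37) → index 9
j=10: u_10=637/660 ∈ [33/37, 1) → index 10

1 2 5 6 6 7 8 9 9 9 10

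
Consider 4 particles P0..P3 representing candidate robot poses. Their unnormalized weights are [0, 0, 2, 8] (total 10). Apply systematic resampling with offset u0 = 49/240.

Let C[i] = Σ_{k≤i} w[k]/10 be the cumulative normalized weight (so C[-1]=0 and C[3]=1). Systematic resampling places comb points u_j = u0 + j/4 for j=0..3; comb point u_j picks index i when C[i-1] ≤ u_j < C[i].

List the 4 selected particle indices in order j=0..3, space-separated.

C = [0, 0, 1/5, 1]
j=0: u_0=49/240 ∈ [1/5, 1) → index 3
j=1: u_1=109/240 ∈ [1/5, 1) → index 3
j=2: u_2=169/240 ∈ [1/5, 1) → index 3
j=3: u_3=229/240 ∈ [1/5, 1) → index 3

3 3 3 3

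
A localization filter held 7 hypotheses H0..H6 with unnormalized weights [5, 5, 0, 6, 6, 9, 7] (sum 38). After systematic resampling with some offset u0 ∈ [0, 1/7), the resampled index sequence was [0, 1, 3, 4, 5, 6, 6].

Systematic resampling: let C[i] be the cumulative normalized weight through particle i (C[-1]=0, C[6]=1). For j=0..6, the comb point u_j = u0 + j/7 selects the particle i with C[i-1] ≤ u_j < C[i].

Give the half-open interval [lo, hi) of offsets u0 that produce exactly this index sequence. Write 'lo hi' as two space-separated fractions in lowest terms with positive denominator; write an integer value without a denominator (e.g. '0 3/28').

27/266 16/133

C = [5/38, 5/19, 5/19, 8/19, 11/19, 31/38, 1]
j=0 picked index 0: u0 ∈ [0, 5/38)
j=1 picked index 1: u0 ∈ [-3/266, 16/133)
j=2 picked index 3: u0 ∈ [-3/133, 18/133)
j=3 picked index 4: u0 ∈ [-1/133, 20/133)
j=4 picked index 5: u0 ∈ [1/133, 65/266)
j=5 picked index 6: u0 ∈ [27/266, 2/7)
j=6 picked index 6: u0 ∈ [-11/266, 1/7)
intersection: [27/266, 16/133)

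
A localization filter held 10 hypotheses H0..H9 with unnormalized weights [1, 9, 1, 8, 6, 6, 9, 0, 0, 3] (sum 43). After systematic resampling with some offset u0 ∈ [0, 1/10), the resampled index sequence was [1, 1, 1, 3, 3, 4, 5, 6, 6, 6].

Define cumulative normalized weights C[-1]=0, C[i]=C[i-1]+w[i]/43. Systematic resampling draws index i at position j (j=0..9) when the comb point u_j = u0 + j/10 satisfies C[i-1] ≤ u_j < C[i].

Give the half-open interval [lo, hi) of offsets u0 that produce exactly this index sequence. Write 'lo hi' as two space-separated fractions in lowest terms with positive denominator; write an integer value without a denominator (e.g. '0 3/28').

1/43 13/430

C = [1/43, 10/43, 11/43, 19/43, 25/43, 31/43, 40/43, 40/43, 40/43, 1]
j=0 picked index 1: u0 ∈ [1/43, 10/43)
j=1 picked index 1: u0 ∈ [-33/430, 57/430)
j=2 picked index 1: u0 ∈ [-38/215, 7/215)
j=3 picked index 3: u0 ∈ [-19/430, 61/430)
j=4 picked index 3: u0 ∈ [-31/215, 9/215)
j=5 picked index 4: u0 ∈ [-5/86, 7/86)
j=6 picked index 5: u0 ∈ [-4/215, 26/215)
j=7 picked index 6: u0 ∈ [9/430, 99/430)
j=8 picked index 6: u0 ∈ [-17/215, 28/215)
j=9 picked index 6: u0 ∈ [-77/430, 13/430)
intersection: [1/43, 13/430)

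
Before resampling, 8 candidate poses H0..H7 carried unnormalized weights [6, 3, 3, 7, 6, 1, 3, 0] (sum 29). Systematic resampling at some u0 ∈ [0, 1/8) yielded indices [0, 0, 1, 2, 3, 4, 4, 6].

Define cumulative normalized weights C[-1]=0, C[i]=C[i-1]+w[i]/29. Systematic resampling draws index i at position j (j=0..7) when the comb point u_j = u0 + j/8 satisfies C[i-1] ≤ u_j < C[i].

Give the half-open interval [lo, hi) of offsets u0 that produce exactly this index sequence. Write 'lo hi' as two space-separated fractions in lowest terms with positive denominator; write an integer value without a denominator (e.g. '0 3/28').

C = [6/29, 9/29, 12/29, 19/29, 25/29, 26/29, 1, 1]
j=0 picked index 0: u0 ∈ [0, 6/29)
j=1 picked index 0: u0 ∈ [-1/8, 19/232)
j=2 picked index 1: u0 ∈ [-5/116, 7/116)
j=3 picked index 2: u0 ∈ [-15/232, 9/232)
j=4 picked index 3: u0 ∈ [-5/58, 9/58)
j=5 picked index 4: u0 ∈ [7/232, 55/232)
j=6 picked index 4: u0 ∈ [-11/116, 13/116)
j=7 picked index 6: u0 ∈ [5/232, 1/8)
intersection: [7/232, 9/232)

7/232 9/232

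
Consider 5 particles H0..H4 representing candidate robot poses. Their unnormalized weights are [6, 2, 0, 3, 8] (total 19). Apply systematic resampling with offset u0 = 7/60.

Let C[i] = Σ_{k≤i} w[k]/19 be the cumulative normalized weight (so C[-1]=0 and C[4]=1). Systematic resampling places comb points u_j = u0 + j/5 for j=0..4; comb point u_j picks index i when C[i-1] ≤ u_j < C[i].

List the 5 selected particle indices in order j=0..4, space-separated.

0 1 3 4 4

C = [6/19, 8/19, 8/19, 11/19, 1]
j=0: u_0=7/60 ∈ [0, 6/19) → index 0
j=1: u_1=19/60 ∈ [6/19, 8/19) → index 1
j=2: u_2=31/60 ∈ [8/19, 11/19) → index 3
j=3: u_3=43/60 ∈ [11/19, 1) → index 4
j=4: u_4=11/12 ∈ [11/19, 1) → index 4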